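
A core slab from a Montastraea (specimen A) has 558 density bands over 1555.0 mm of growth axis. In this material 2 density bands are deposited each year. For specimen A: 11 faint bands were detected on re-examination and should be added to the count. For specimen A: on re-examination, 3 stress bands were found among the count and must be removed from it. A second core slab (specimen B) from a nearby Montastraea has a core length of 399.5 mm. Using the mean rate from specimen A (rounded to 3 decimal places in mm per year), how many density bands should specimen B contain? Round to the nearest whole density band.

Specimen A: after corrections the count is 558 − 3 + 11 = 566 density bands.
Specimen A: dividing by 2 density bands per year: 566 / 2 = 283 years.
A: Extension rate ≈ 1555.0 / 283 = 5.495 mm per year.
For B, 399.5 / 5.495 = 72.70 years; at 2 density bands per year that is 72.70 × 2 ≈ 145 density bands.

145 density bands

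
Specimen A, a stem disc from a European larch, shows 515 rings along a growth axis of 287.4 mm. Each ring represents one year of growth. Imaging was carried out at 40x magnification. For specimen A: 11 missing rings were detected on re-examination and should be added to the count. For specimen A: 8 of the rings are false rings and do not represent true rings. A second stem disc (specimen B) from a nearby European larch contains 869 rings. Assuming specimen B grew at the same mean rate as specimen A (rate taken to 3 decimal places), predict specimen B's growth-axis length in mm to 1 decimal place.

Specimen A: true ring count = 515 − 8 + 11 = 518.
A: 287.4 mm over 518 years gives 287.4 / 518 ≈ 0.555 mm/year.
For B, 0.555 mm/year × 869 years = 482.3 mm.

482.3 mm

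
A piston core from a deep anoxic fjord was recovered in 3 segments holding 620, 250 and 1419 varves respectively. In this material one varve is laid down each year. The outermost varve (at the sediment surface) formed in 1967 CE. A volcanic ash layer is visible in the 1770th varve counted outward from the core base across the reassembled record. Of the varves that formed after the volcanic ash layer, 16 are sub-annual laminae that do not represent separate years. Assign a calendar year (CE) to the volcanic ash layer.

1464 CE

Total varves = 620 + 250 + 1419 = 2289.
The volcanic ash layer sits at varve 1770 from the core base, so 2289 − 1770 = 519 varves formed after it.
Removing the 16 false varves leaves 519 − 16 = 503 true varves beyond the volcanic ash layer.
Counting back 503 years from 1967 CE places the volcanic ash layer in 1967 − 503 = 1464 CE.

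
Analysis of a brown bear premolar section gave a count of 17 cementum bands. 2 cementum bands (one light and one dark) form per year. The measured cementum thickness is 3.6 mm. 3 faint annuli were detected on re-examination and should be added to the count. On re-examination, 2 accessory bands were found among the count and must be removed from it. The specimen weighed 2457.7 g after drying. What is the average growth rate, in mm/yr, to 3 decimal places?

After corrections the count is 17 − 2 + 3 = 18 cementum bands.
Dividing by 2 cementum bands per year: 18 / 2 = 9 years.
3.6 mm over 9 years gives 3.6 / 9 ≈ 0.400 mm/yr.

0.400 mm/yr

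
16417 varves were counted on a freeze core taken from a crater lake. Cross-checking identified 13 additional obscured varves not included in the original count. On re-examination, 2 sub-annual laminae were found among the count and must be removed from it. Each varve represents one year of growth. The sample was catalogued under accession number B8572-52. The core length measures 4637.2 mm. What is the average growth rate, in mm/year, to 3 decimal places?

Correcting the raw count gives 16417 − 2 + 13 = 16428 true varves.
Mean rate = 4637.2 mm / 16428 years ≈ 0.282 mm/year.

0.282 mm/year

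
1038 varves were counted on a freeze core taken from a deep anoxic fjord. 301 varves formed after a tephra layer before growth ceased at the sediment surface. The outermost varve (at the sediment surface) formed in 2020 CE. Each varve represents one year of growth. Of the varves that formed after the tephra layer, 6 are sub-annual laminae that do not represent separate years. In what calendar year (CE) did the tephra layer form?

1725 CE

301 varves post-date the tephra layer.
Excluding 6 false varves: 301 − 6 = 295.
2020 − 295 = 1725 CE.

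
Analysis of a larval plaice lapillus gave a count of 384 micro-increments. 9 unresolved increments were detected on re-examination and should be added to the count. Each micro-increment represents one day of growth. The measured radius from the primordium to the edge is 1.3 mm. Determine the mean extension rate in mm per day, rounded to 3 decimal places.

0.003 mm per day

Adjusted count: 384 + 9 = 393 micro-increments.
1.3 mm over 393 days gives 1.3 / 393 ≈ 0.003 mm per day.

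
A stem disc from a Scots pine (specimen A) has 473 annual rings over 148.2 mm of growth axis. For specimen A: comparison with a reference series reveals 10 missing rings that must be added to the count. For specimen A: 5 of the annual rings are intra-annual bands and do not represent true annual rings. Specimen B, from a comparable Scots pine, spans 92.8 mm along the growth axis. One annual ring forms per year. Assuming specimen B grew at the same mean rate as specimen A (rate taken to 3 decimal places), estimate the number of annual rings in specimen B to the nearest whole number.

Specimen A: correcting the raw count gives 473 − 5 + 10 = 478 true annual rings.
A: Mean rate = 148.2 mm / 478 years ≈ 0.310 mm/year.
For B, 92.8 / 0.310 = 299.35 years ≈ 299 annual rings.

299 annual rings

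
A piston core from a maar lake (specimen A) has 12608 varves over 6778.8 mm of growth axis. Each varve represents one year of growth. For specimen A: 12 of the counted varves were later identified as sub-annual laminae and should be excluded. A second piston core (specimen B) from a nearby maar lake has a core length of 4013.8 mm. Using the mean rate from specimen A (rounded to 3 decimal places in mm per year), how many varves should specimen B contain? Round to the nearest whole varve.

Specimen A: correcting the raw count gives 12608 − 12 = 12596 true varves.
A: Extension rate ≈ 6778.8 / 12596 = 0.538 mm per year.
Specimen B: 4013.8 mm / 0.538 mm per year = 7460.59 years ≈ 7461 varves.

7461 varves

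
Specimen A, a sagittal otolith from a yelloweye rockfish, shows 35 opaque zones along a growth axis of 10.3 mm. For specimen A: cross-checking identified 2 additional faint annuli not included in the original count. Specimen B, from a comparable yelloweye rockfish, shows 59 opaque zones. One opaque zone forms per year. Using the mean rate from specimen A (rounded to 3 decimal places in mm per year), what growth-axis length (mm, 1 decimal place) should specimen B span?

Specimen A: after corrections the count is 35 + 2 = 37 opaque zones.
A: Mean rate = 10.3 mm / 37 years ≈ 0.278 mm/year.
Length of B = 0.278 × 59 = 16.4 mm.

16.4 mm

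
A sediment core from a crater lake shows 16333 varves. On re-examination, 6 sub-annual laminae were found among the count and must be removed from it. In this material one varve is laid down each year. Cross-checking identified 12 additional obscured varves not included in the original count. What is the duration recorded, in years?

16339 yr

Adjusted count: 16333 − 6 + 12 = 16339 varves.
With a one-to-one varve periodicity this is 16339 years.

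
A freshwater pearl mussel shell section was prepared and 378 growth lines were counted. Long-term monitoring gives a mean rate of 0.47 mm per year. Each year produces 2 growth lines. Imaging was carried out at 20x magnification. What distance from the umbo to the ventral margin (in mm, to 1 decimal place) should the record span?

Dividing by 2 growth lines per year: 378 / 2 = 189 years.
Length ≈ 0.47 × 189 = 88.8 mm.

88.8 mm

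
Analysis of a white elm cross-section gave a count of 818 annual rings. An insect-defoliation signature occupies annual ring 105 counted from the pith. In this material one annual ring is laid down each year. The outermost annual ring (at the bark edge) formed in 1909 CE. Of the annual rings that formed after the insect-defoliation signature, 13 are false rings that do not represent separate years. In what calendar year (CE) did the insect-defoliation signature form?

The insect-defoliation signature sits at annual ring 105 from the pith, so 818 − 105 = 713 annual rings formed after it.
Removing the 13 false annual rings leaves 713 − 13 = 700 true annual rings beyond the insect-defoliation signature.
1909 − 700 = 1209 CE.

1209 CE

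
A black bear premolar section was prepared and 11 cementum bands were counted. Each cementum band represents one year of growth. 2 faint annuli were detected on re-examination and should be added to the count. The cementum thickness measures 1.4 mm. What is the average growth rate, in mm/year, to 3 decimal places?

0.108 mm/year

Adjusted count: 11 + 2 = 13 cementum bands.
1.4 mm over 13 years gives 1.4 / 13 ≈ 0.108 mm/year.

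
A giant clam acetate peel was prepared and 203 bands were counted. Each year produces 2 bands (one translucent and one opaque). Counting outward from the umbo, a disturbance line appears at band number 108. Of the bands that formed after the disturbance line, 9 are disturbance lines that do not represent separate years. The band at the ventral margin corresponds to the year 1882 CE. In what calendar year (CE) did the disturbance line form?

The disturbance line sits at band 108 from the umbo, so 203 − 108 = 95 bands formed after it.
Excluding 9 false bands: 95 − 9 = 86.
Dividing by 2 bands per year: 86 / 2 = 43 years.
The band at the ventral margin is 1882 CE, so the disturbance line dates to 1882 − 43 = 1839 CE.

1839 CE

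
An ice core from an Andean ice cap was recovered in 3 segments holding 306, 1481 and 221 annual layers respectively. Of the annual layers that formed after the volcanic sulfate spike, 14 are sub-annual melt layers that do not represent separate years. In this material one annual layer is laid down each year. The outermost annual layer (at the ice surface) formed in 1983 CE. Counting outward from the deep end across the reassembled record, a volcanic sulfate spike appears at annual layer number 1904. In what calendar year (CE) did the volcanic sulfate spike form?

Total annual layers = 306 + 1481 + 221 = 2008.
2008 − 1904 = 104 annual layers lie beyond the volcanic sulfate spike toward the ice surface.
104 − 14 false = 90 true annual layers after the volcanic sulfate spike.
1983 − 90 = 1893 CE.

1893 CE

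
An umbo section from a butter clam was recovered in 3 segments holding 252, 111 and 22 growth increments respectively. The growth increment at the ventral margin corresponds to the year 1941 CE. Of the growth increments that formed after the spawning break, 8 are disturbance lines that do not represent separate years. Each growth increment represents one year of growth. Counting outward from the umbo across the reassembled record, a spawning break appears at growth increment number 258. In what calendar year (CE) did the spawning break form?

1822 CE

Total growth increments = 252 + 111 + 22 = 385.
Between growth increment 258 and the ventral margin there are 385 − 258 = 127 growth increments.
Removing the 8 false growth increments leaves 127 − 8 = 119 true growth increments beyond the spawning break.
The growth increment at the ventral margin is 1941 CE, so the spawning break dates to 1941 − 119 = 1822 CE.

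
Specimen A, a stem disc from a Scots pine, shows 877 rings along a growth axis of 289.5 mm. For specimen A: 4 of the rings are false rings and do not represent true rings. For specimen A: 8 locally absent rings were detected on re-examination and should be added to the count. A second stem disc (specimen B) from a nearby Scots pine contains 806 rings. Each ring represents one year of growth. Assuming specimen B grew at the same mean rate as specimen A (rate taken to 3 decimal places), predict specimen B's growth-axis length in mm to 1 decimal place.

Specimen A: correcting the raw count gives 877 − 4 + 8 = 881 true rings.
A: Extension rate ≈ 289.5 / 881 = 0.329 mm/year.
For B, 0.329 mm/year × 806 years = 265.2 mm.

265.2 mm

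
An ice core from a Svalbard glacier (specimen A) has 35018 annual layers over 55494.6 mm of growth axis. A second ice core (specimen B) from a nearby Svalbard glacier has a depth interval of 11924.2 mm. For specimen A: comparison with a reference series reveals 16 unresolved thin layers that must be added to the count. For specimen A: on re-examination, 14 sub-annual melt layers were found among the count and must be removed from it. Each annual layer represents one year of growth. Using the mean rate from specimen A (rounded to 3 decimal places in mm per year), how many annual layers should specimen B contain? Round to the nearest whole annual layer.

Specimen A: adjusted count: 35018 − 14 + 16 = 35020 annual layers.
A: Extension rate ≈ 55494.6 / 35020 = 1.585 mm per year.
Specimen B: 11924.2 mm / 1.585 mm per year = 7523.15 years ≈ 7523 annual layers.

7523 annual layers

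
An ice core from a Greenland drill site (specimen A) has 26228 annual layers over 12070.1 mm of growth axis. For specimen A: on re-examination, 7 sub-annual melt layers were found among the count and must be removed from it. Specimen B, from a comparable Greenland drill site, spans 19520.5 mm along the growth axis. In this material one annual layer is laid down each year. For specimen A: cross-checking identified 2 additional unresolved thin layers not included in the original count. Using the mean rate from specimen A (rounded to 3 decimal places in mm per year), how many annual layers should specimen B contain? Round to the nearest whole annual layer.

Specimen A: after corrections the count is 26228 − 7 + 2 = 26223 annual layers.
A: Extension rate ≈ 12070.1 / 26223 = 0.460 mm per year.
Specimen B: 19520.5 mm / 0.460 mm per year = 42435.87 years ≈ 42436 annual layers.

42436 annual layers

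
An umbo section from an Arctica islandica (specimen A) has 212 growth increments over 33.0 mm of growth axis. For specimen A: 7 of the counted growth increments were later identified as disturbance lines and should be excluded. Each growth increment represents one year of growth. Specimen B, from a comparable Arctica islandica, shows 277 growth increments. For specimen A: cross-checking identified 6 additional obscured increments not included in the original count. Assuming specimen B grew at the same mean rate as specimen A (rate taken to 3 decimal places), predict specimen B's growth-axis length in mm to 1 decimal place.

Specimen A: after corrections the count is 212 − 7 + 6 = 211 growth increments.
A: 33.0 mm over 211 years gives 33.0 / 211 ≈ 0.156 mm per year.
Length of B = 0.156 × 277 = 43.2 mm.

43.2 mm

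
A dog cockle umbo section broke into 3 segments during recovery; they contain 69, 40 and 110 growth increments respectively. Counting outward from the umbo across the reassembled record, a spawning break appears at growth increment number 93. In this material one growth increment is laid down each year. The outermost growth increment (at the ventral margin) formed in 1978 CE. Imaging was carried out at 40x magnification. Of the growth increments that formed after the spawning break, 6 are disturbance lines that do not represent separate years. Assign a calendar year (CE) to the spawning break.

Total growth increments = 69 + 40 + 110 = 219.
Between growth increment 93 and the ventral margin there are 219 − 93 = 126 growth increments.
126 − 6 false = 120 true growth increments after the spawning break.
1978 − 120 = 1858 CE.

1858 CE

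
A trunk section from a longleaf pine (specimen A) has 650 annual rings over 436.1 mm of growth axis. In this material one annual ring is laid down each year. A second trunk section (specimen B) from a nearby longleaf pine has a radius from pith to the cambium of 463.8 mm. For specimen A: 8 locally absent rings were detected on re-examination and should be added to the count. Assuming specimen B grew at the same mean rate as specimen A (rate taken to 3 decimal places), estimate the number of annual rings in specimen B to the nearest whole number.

Specimen A: correcting the raw count gives 650 + 8 = 658 true annual rings.
A: Extension rate ≈ 436.1 / 658 = 0.663 mm/year.
B spans 463.8 / 0.663 = 699.55 years ≈ 700 annual rings.

700 annual rings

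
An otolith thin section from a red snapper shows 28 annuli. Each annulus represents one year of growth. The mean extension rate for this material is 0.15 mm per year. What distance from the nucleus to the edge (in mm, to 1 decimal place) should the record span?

28 years of growth are recorded.
Predicted length = 0.15 mm/year × 28 years = 4.2 mm.

4.2 mm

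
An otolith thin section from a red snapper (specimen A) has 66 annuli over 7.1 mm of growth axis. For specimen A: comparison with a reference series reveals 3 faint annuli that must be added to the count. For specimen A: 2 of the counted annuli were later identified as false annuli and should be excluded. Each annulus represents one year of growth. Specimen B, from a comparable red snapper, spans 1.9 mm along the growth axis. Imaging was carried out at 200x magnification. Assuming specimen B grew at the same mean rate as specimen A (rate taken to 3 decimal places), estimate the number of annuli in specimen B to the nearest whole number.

18 annuli

Specimen A: true annulus count = 66 − 2 + 3 = 67.
A: Mean rate = 7.1 mm / 67 years ≈ 0.106 mm per year.
B spans 1.9 / 0.106 = 17.92 years ≈ 18 annuli.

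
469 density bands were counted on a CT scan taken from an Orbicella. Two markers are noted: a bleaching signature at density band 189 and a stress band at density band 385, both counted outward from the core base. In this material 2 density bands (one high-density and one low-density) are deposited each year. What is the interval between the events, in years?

The two markers are separated by 385 − 189 = 196 density bands.
196 density bands at 2 per year is 196 / 2 = 98 years.

98 yr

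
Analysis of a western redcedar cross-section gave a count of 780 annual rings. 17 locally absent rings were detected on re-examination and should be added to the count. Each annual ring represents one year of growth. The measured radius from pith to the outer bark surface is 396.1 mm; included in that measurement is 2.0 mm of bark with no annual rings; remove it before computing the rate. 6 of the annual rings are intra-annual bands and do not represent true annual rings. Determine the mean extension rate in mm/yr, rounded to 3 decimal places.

0.498 mm/yr

Correcting the raw count gives 780 − 6 + 17 = 791 true annual rings.
The growth record spans 396.1 − 2.0 = 394.1 mm.
Extension rate ≈ 394.1 / 791 = 0.498 mm/yr.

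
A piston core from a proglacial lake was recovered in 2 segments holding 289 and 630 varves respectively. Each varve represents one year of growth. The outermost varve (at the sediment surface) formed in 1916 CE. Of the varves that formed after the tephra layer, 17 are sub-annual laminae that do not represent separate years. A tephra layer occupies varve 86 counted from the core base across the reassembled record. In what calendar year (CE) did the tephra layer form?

1100 CE

Total varves = 289 + 630 = 919.
The tephra layer sits at varve 86 from the core base, so 919 − 86 = 833 varves formed after it.
Removing the 17 false varves leaves 833 − 17 = 816 true varves beyond the tephra layer.
1916 − 816 = 1100 CE.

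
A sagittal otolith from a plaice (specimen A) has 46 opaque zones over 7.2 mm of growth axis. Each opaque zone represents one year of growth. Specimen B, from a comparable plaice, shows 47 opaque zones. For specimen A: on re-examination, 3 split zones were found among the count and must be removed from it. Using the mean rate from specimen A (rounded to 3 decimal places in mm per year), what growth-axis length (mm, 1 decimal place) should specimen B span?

7.8 mm

Specimen A: true opaque zone count = 46 − 3 = 43.
A: Extension rate ≈ 7.2 / 43 = 0.167 mm per year.
For B, 0.167 mm/year × 47 years = 7.8 mm.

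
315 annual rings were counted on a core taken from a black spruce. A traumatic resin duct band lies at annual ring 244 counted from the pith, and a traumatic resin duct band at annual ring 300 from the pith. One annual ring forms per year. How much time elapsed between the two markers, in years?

300 − 244 = 56 annual rings lie between the two events.
At one annual ring per year, 56 years elapsed between them.

56 years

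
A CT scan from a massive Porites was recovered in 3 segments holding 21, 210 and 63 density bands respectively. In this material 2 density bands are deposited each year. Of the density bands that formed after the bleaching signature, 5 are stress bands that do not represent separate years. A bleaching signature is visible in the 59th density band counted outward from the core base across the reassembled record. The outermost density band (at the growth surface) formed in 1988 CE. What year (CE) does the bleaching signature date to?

Total density bands = 21 + 210 + 63 = 294.
Between density band 59 and the growth surface there are 294 − 59 = 235 density bands.
Excluding 5 false density bands: 235 − 5 = 230.
With 2 density bands per year, 230 / 2 = 115 years.
Counting back 115 years from 1988 CE places the bleaching signature in 1988 − 115 = 1873 CE.

1873 CE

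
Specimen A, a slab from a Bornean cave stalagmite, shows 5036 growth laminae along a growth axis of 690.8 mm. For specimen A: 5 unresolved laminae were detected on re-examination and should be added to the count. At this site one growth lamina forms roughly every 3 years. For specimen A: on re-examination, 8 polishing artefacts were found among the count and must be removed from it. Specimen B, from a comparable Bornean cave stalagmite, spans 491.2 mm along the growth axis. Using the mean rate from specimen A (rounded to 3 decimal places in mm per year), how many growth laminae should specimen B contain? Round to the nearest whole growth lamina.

3559 growth laminae

Specimen A: after corrections the count is 5036 − 8 + 5 = 5033 growth laminae.
Specimen A: at 3 years per growth lamina, 5033 × 3 = 15099 years.
A: 690.8 mm over 15099 years gives 690.8 / 15099 ≈ 0.046 mm per year.
Specimen B: 491.2 mm / 0.046 mm per year = 10678.26 years; at 3 years per growth lamina that is 10678.26 / 3 ≈ 3559 growth laminae.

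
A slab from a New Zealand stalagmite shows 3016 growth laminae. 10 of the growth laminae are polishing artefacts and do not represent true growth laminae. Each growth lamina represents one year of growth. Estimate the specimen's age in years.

True growth lamina count = 3016 − 10 = 3006.
With a one-to-one growth lamina periodicity this is 3006 years.

3006 yr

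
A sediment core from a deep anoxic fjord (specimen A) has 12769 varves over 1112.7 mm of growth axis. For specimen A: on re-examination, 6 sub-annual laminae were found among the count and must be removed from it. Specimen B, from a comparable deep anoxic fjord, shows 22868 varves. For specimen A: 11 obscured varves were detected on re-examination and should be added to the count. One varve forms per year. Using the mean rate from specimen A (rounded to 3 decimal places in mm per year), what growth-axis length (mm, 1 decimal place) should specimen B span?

Specimen A: correcting the raw count gives 12769 − 6 + 11 = 12774 true varves.
A: Mean rate = 1112.7 mm / 12774 years ≈ 0.087 mm/year.
B's length ≈ 0.087 × 22868 = 1989.5 mm.

1989.5 mm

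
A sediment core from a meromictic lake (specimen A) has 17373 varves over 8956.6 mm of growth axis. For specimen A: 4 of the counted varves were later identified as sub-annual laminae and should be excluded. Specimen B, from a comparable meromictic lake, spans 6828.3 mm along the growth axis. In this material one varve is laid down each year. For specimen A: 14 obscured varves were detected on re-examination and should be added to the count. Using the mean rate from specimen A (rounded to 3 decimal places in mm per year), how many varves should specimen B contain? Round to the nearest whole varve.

13259 varves

Specimen A: adjusted count: 17373 − 4 + 14 = 17383 varves.
A: 8956.6 mm over 17383 years gives 8956.6 / 17383 ≈ 0.515 mm per year.
Specimen B: 6828.3 mm / 0.515 mm per year = 13258.83 years ≈ 13259 varves.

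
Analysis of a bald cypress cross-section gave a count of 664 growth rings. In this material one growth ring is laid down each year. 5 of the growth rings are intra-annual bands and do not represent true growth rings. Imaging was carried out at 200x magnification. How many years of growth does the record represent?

True growth ring count = 664 − 5 = 659.
One growth ring per year makes the duration 659 years.

659 years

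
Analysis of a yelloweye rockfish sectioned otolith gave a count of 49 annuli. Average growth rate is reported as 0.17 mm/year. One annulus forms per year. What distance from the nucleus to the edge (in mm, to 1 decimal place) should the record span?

The record spans 49 years at 0.17 mm per year.
49 years at 0.17 mm/year gives 0.17 × 49 = 8.3 mm.

8.3 mm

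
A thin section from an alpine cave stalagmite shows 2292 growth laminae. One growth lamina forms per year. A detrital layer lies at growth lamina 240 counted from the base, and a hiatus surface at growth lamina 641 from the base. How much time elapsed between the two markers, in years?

401 years

The two markers are separated by 641 − 240 = 401 growth laminae.
One growth lamina per year makes the interval 401 years.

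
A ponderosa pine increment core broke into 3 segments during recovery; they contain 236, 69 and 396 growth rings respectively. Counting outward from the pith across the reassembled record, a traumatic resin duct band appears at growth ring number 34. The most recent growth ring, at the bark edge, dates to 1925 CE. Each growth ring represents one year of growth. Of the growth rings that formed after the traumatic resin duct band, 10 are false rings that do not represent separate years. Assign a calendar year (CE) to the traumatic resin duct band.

Total growth rings = 236 + 69 + 396 = 701.
The traumatic resin duct band sits at growth ring 34 from the pith, so 701 − 34 = 667 growth rings formed after it.
667 − 10 false = 657 true growth rings after the traumatic resin duct band.
Counting back 657 years from 1925 CE places the traumatic resin duct band in 1925 − 657 = 1268 CE.

1268 CE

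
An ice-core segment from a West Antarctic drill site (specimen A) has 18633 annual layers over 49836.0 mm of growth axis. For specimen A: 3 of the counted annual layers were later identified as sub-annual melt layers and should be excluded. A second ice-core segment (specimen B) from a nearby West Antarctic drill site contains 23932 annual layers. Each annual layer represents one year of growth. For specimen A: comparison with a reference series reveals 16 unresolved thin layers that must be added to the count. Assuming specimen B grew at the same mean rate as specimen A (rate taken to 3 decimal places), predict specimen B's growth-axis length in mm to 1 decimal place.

63970.2 mm

Specimen A: adjusted count: 18633 − 3 + 16 = 18646 annual layers.
A: 49836.0 mm over 18646 years gives 49836.0 / 18646 ≈ 2.673 mm/yr.
Length of B = 2.673 × 23932 = 63970.2 mm.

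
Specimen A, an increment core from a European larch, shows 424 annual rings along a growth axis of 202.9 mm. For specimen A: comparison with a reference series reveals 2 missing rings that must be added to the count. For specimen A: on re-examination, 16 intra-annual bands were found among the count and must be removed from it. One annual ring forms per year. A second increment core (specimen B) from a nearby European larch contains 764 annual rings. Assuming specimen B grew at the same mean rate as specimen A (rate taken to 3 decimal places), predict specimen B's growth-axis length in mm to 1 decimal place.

378.2 mm

Specimen A: true annual ring count = 424 − 16 + 2 = 410.
A: 202.9 mm over 410 years gives 202.9 / 410 ≈ 0.495 mm per year.
B's length ≈ 0.495 × 764 = 378.2 mm.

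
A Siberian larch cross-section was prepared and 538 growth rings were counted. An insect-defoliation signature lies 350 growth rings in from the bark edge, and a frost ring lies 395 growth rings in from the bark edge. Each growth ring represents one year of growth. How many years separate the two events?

45 years

395 − 350 = 45 growth rings lie between the two events.
At one growth ring per year, 45 years elapsed between them.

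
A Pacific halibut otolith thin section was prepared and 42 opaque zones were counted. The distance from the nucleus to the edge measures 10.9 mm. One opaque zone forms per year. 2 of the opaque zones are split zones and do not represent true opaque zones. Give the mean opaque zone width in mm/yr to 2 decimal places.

0.27 mm/yr

Adjusted count: 42 − 2 = 40 opaque zones.
10.9 mm over 40 years gives 10.9 / 40 ≈ 0.27 mm/yr.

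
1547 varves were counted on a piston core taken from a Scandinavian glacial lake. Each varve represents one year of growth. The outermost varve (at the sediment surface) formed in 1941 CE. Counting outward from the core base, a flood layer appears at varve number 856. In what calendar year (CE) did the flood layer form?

Between varve 856 and the sediment surface there are 1547 − 856 = 691 varves.
The varve at the sediment surface is 1941 CE, so the flood layer dates to 1941 − 691 = 1250 CE.

1250 CE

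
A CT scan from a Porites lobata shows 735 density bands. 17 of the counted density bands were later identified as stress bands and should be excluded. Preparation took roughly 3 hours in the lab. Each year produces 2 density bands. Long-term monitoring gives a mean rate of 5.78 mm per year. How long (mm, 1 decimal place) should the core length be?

2075.0 mm

Adjusted count: 735 − 17 = 718 density bands.
With 2 density bands per year, 718 / 2 = 359 years.
359 years at 5.78 mm/year gives 5.78 × 359 = 2075.0 mm.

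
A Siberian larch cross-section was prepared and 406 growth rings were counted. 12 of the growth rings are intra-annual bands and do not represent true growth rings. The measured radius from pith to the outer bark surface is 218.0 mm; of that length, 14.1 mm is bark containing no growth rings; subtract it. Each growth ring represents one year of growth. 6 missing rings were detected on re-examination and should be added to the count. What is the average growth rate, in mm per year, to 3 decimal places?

0.510 mm per year

Adjusted count: 406 − 12 + 6 = 400 growth rings.
Removing the 14.1 mm offcut leaves 218.0 − 14.1 = 203.9 mm.
Extension rate ≈ 203.9 / 400 = 0.510 mm per year.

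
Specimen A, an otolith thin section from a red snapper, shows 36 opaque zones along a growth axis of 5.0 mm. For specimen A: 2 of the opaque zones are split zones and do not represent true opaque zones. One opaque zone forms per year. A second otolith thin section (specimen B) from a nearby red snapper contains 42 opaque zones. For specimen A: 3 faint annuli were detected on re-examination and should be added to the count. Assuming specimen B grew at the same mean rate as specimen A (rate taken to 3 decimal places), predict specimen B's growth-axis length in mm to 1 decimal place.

5.7 mm

Specimen A: correcting the raw count gives 36 − 2 + 3 = 37 true opaque zones.
A: 5.0 mm over 37 years gives 5.0 / 37 ≈ 0.135 mm/yr.
For B, 0.135 mm/year × 42 years = 5.7 mm.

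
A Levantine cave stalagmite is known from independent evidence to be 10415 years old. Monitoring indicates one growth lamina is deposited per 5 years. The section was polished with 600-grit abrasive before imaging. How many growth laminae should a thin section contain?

2083 growth laminae

At 5 years per growth lamina, 10415 / 5 = 2083 growth laminae are expected.
So 2083 growth laminae should be present.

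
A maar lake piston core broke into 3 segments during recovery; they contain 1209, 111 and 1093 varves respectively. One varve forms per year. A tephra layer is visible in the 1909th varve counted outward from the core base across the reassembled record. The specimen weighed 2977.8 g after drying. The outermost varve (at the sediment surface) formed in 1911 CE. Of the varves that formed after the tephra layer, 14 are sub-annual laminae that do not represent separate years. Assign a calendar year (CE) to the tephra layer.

1421 CE

Total varves = 1209 + 111 + 1093 = 2413.
Between varve 1909 and the sediment surface there are 2413 − 1909 = 504 varves.
Removing the 14 false varves leaves 504 − 14 = 490 true varves beyond the tephra layer.
Counting back 490 years from 1911 CE places the tephra layer in 1911 − 490 = 1421 CE.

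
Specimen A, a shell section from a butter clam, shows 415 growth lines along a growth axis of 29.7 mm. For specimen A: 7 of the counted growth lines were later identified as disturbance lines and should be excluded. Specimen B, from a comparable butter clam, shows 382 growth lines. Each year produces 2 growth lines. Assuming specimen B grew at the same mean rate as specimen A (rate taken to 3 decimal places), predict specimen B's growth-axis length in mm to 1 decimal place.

Specimen A: after corrections the count is 415 − 7 = 408 growth lines.
Specimen A: dividing by 2 growth lines per year: 408 / 2 = 204 years.
A: Mean rate = 29.7 mm / 204 years ≈ 0.146 mm per year.
Specimen B: 382 growth lines at 2 per year is 382 / 2 = 191 years. Length of B = 0.146 × 191 = 27.9 mm.

27.9 mm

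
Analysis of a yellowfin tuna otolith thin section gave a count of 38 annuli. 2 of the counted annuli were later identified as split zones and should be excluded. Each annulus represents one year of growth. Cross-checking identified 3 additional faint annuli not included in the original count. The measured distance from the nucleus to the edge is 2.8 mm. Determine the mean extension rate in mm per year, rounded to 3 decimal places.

True annulus count = 38 − 2 + 3 = 39.
2.8 mm over 39 years gives 2.8 / 39 ≈ 0.072 mm per year.

0.072 mm per year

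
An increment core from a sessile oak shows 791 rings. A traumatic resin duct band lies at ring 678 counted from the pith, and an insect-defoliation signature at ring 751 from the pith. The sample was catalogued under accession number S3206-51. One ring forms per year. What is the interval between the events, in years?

73 years

751 − 678 = 73 rings lie between the two events.
At one ring per year, 73 years elapsed between them.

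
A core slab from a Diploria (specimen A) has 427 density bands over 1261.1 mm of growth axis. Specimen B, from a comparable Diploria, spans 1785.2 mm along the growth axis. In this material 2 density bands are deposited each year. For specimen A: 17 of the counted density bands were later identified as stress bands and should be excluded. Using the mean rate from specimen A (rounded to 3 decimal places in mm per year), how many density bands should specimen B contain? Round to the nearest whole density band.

Specimen A: correcting the raw count gives 427 − 17 = 410 true density bands.
Specimen A: with 2 density bands per year, 410 / 2 = 205 years.
A: 1261.1 mm over 205 years gives 1261.1 / 205 ≈ 6.152 mm/year.
B spans 1785.2 / 6.152 = 290.18 years; at 2 density bands per year that is 290.18 × 2 ≈ 580 density bands.

580 density bands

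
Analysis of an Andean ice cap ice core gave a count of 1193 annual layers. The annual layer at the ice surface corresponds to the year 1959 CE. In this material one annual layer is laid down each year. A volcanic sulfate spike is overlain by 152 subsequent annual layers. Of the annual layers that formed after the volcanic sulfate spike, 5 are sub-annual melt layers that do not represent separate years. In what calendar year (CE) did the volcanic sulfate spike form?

152 annual layers post-date the volcanic sulfate spike.
152 − 5 false = 147 true annual layers after the volcanic sulfate spike.
The annual layer at the ice surface is 1959 CE, so the volcanic sulfate spike dates to 1959 − 147 = 1812 CE.

1812 CE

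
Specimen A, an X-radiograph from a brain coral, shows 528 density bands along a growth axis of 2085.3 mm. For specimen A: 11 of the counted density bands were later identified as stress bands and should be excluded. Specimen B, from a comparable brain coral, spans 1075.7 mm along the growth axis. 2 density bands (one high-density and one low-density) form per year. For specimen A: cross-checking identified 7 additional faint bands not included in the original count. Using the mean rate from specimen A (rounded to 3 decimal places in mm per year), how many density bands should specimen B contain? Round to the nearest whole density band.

Specimen A: correcting the raw count gives 528 − 11 + 7 = 524 true density bands.
Specimen A: dividing by 2 density bands per year: 524 / 2 = 262 years.
A: Mean rate = 2085.3 mm / 262 years ≈ 7.959 mm per year.
Specimen B: 1075.7 mm / 7.959 mm per year = 135.16 years; at 2 density bands per year that is 135.16 × 2 ≈ 270 density bands.

270 density bands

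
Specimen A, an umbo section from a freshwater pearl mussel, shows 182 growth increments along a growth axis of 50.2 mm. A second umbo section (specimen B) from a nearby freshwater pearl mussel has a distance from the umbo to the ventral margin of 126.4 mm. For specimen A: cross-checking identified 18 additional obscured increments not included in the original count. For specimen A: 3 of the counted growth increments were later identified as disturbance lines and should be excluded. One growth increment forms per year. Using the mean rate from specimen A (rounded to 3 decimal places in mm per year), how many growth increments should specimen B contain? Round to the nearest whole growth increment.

496 growth increments

Specimen A: adjusted count: 182 − 3 + 18 = 197 growth increments.
A: 50.2 mm over 197 years gives 50.2 / 197 ≈ 0.255 mm/year.
For B, 126.4 / 0.255 = 495.69 years ≈ 496 growth increments.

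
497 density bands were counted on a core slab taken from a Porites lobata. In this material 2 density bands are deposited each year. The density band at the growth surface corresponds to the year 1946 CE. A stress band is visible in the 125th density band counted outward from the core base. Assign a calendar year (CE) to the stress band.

1760 CE

The stress band sits at density band 125 from the core base, so 497 − 125 = 372 density bands formed after it.
With 2 density bands per year, 372 / 2 = 186 years.
Counting back 186 years from 1946 CE places the stress band in 1946 − 186 = 1760 CE.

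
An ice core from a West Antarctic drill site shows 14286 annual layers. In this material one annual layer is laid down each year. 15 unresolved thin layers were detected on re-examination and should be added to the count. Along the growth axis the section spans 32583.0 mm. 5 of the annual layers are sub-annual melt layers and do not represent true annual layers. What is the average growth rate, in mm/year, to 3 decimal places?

Correcting the raw count gives 14286 − 5 + 15 = 14296 true annual layers.
32583.0 mm over 14296 years gives 32583.0 / 14296 ≈ 2.279 mm/year.

2.279 mm/year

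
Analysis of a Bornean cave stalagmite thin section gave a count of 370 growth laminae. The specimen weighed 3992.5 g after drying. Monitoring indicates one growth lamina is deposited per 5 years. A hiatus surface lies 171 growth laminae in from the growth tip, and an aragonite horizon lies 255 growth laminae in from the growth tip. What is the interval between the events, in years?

The two markers are separated by 255 − 171 = 84 growth laminae.
84 growth laminae at 5 years each span 84 × 5 = 420 years.

420 years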